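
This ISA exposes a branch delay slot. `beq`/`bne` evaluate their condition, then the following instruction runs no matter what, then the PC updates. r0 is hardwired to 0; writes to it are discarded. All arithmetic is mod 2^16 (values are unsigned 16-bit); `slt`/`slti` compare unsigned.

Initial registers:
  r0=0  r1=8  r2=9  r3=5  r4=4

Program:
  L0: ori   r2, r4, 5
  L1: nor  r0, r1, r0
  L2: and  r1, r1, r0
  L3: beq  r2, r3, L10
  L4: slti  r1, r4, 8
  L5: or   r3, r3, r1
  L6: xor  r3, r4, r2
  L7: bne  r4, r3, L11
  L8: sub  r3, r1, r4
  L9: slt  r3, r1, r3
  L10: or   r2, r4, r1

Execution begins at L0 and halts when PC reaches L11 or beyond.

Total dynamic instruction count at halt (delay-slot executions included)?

6

  step pc=0: ori   r2, r4, 5  regs=(0,8,5,5,4)
  step pc=1: nor  r0, r1, r0  regs=(0,8,5,5,4)
  step pc=2: and  r1, r1, r0  regs=(0,0,5,5,4)
  step pc=3: beq  r2, r3, L10  cond=T  regs=(0,0,5,5,4)
  step pc=4: slti  r1, r4, 8  regs=(0,1,5,5,4)
  step pc=10: or   r2, r4, r1  regs=(0,1,5,5,4)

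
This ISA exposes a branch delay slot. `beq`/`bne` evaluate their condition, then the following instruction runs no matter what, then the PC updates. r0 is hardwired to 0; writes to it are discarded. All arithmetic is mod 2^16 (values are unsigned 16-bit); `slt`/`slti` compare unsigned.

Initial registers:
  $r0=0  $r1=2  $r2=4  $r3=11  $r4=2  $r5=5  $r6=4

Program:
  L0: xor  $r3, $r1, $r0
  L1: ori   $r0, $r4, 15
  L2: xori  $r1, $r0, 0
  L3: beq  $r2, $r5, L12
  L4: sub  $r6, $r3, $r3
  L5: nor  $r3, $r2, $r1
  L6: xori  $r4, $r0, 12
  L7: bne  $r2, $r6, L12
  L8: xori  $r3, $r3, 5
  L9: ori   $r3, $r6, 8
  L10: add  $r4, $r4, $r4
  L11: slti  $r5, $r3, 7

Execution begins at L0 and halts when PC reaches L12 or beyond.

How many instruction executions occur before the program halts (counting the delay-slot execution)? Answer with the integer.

9

  step pc=0: xor  $r3, $r1, $r0  regs=(0,2,4,2,2,5,4)
  step pc=1: ori   $r0, $r4, 15  regs=(0,2,4,2,2,5,4)
  step pc=2: xori  $r1, $r0, 0  regs=(0,0,4,2,2,5,4)
  step pc=3: beq  $r2, $r5, L12  cond=F  regs=(0,0,4,2,2,5,4)
  step pc=4: sub  $r6, $r3, $r3  regs=(0,0,4,2,2,5,0)
  step pc=5: nor  $r3, $r2, $r1  regs=(0,0,4,65531,2,5,0)
  step pc=6: xori  $r4, $r0, 12  regs=(0,0,4,65531,12,5,0)
  step pc=7: bne  $r2, $r6, L12  cond=T  regs=(0,0,4,65531,12,5,0)
  step pc=8: xori  $r3, $r3, 5  regs=(0,0,4,65534,12,5,0)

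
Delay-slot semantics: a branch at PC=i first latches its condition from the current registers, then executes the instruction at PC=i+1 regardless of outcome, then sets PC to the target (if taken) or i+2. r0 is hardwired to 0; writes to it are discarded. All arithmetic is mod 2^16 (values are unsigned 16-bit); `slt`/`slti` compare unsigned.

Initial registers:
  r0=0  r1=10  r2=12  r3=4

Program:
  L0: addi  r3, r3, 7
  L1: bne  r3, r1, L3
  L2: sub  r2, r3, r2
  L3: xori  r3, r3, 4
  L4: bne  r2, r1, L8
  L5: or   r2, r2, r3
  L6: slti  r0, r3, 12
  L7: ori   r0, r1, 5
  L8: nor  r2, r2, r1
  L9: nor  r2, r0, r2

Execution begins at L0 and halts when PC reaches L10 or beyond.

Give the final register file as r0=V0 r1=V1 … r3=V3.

r0=0 r1=10 r2=65535 r3=15

[0] addi  r3, r3, 7  →  {r0:0, r1:10, r2:12, r3:11}
[1] bne  r3, r1, L3  →  {r0:0, r1:10, r2:12, r3:11}  ⟨branch taken⟩
[2] sub  r2, r3, r2  →  {r0:0, r1:10, r2:65535, r3:11}
[3] xori  r3, r3, 4  →  {r0:0, r1:10, r2:65535, r3:15}
[4] bne  r2, r1, L8  →  {r0:0, r1:10, r2:65535, r3:15}  ⟨branch taken⟩
[5] or   r2, r2, r3  →  {r0:0, r1:10, r2:65535, r3:15}
[8] nor  r2, r2, r1  →  {r0:0, r1:10, r2:0, r3:15}
[9] nor  r2, r0, r2  →  {r0:0, r1:10, r2:65535, r3:15}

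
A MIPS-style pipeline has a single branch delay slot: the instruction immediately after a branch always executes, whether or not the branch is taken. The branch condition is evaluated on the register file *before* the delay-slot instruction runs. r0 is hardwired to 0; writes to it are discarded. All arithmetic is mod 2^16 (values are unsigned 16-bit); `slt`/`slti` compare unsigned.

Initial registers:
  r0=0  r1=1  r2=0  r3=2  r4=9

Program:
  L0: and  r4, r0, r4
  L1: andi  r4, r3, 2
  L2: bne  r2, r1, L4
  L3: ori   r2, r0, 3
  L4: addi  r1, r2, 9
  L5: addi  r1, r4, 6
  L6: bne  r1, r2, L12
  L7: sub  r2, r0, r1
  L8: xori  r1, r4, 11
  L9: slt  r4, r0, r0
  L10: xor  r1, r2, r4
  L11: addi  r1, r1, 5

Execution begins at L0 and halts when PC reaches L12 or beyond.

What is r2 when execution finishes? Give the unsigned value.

#0 and  r4, r0, r4 ; 0/1/0/2/0
#1 andi  r4, r3, 2 ; 0/1/0/2/2
#2 bne  r2, r1, L4 ; 0/1/0/2/2 ; →target
#3 ori   r2, r0, 3 ; 0/1/3/2/2
#4 addi  r1, r2, 9 ; 0/12/3/2/2
#5 addi  r1, r4, 6 ; 0/8/3/2/2
#6 bne  r1, r2, L12 ; 0/8/3/2/2 ; →target
#7 sub  r2, r0, r1 ; 0/8/65528/2/2

65528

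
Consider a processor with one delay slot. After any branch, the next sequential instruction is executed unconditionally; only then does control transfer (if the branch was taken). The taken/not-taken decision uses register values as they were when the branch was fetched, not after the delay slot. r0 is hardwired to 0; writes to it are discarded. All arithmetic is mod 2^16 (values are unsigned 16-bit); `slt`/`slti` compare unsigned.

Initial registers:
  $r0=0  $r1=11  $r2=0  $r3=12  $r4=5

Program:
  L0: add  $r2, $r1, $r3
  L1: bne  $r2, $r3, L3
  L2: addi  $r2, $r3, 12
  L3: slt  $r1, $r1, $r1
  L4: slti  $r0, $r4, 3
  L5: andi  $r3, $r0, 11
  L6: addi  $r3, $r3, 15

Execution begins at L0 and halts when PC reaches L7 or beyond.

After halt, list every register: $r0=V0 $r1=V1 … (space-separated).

$r0=0 $r1=0 $r2=24 $r3=15 $r4=5

[0] add  $r2, $r1, $r3  →  {$r0:0, $r1:11, $r2:23, $r3:12, $r4:5}
[1] bne  $r2, $r3, L3  →  {$r0:0, $r1:11, $r2:23, $r3:12, $r4:5}  ⟨branch taken⟩
[2] addi  $r2, $r3, 12  →  {$r0:0, $r1:11, $r2:24, $r3:12, $r4:5}
[3] slt  $r1, $r1, $r1  →  {$r0:0, $r1:0, $r2:24, $r3:12, $r4:5}
[4] slti  $r0, $r4, 3  →  {$r0:0, $r1:0, $r2:24, $r3:12, $r4:5}
[5] andi  $r3, $r0, 11  →  {$r0:0, $r1:0, $r2:24, $r3:0, $r4:5}
[6] addi  $r3, $r3, 15  →  {$r0:0, $r1:0, $r2:24, $r3:15, $r4:5}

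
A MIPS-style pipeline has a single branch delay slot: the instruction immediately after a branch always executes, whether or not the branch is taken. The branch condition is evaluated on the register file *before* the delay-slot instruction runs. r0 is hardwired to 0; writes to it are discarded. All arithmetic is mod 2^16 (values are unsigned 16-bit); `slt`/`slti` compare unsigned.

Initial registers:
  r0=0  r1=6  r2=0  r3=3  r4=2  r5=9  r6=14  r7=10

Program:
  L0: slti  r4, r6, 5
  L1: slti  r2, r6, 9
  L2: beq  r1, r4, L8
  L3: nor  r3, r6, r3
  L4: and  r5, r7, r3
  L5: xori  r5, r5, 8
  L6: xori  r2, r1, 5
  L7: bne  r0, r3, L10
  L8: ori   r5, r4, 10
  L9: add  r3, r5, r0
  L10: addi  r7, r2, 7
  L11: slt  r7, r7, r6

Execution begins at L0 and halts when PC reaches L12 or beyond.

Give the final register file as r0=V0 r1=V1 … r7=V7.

PC=0  slti  r4, r6, 5        | r0=0 r1=6 r2=0 r3=3 r4=0 r5=9 r6=14 r7=10
PC=1  slti  r2, r6, 9        | r0=0 r1=6 r2=0 r3=3 r4=0 r5=9 r6=14 r7=10
PC=2  beq  r1, r4, L8        | r0=0 r1=6 r2=0 r3=3 r4=0 r5=9 r6=14 r7=10  [not taken]
PC=3  nor  r3, r6, r3        | r0=0 r1=6 r2=0 r3=65520 r4=0 r5=9 r6=14 r7=10
PC=4  and  r5, r7, r3        | r0=0 r1=6 r2=0 r3=65520 r4=0 r5=0 r6=14 r7=10
PC=5  xori  r5, r5, 8        | r0=0 r1=6 r2=0 r3=65520 r4=0 r5=8 r6=14 r7=10
PC=6  xori  r2, r1, 5        | r0=0 r1=6 r2=3 r3=65520 r4=0 r5=8 r6=14 r7=10
PC=7  bne  r0, r3, L10       | r0=0 r1=6 r2=3 r3=65520 r4=0 r5=8 r6=14 r7=10  [TAKEN]
PC=8  ori   r5, r4, 10       | r0=0 r1=6 r2=3 r3=65520 r4=0 r5=10 r6=14 r7=10
PC=10 addi  r7, r2, 7        | r0=0 r1=6 r2=3 r3=65520 r4=0 r5=10 r6=14 r7=10
PC=11 slt  r7, r7, r6        | r0=0 r1=6 r2=3 r3=65520 r4=0 r5=10 r6=14 r7=1

r0=0 r1=6 r2=3 r3=65520 r4=0 r5=10 r6=14 r7=1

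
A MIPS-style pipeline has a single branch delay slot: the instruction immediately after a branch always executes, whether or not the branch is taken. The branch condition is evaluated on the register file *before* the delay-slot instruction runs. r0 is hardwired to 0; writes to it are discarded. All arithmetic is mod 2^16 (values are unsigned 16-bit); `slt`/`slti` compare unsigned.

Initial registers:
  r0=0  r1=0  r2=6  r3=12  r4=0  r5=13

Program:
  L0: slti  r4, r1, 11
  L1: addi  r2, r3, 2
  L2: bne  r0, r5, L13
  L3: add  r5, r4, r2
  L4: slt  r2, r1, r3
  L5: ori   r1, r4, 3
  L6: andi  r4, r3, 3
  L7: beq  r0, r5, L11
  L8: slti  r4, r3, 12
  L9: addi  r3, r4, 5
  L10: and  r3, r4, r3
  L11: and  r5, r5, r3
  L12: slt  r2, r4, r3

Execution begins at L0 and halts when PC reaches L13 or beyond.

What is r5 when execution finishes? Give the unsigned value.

  step pc=0: slti  r4, r1, 11  regs=(0,0,6,12,1,13)
  step pc=1: addi  r2, r3, 2  regs=(0,0,14,12,1,13)
  step pc=2: bne  r0, r5, L13  cond=T  regs=(0,0,14,12,1,13)
  step pc=3: add  r5, r4, r2  regs=(0,0,14,12,1,15)

15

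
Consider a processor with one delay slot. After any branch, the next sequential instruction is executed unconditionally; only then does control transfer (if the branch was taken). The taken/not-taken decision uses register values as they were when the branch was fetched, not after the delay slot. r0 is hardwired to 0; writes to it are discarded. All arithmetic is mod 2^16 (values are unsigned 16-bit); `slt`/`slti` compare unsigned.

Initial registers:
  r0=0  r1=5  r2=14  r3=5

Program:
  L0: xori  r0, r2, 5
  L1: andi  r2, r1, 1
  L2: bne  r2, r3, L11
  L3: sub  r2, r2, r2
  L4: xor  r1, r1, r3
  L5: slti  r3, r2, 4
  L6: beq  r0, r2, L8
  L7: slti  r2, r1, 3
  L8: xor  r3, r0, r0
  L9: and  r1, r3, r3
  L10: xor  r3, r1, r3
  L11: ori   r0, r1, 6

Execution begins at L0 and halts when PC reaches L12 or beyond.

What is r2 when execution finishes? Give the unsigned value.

  step pc=0: xori  r0, r2, 5  regs=(0,5,14,5)
  step pc=1: andi  r2, r1, 1  regs=(0,5,1,5)
  step pc=2: bne  r2, r3, L11  cond=T  regs=(0,5,1,5)
  step pc=3: sub  r2, r2, r2  regs=(0,5,0,5)
  step pc=11: ori   r0, r1, 6  regs=(0,5,0,5)

0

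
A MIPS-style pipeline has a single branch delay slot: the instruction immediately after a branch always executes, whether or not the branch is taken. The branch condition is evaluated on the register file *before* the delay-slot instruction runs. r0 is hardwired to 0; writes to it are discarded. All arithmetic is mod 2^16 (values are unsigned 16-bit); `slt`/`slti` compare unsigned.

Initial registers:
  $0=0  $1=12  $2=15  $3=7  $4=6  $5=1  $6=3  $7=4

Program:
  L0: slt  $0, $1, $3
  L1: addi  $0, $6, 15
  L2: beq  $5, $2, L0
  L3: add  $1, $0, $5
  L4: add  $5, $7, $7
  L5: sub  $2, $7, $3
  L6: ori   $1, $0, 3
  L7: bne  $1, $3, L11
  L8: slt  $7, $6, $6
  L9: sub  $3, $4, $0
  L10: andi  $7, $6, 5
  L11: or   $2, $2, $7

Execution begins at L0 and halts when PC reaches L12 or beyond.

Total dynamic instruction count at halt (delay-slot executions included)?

10

  step pc=0: slt  $0, $1, $3  regs=(0,12,15,7,6,1,3,4)
  step pc=1: addi  $0, $6, 15  regs=(0,12,15,7,6,1,3,4)
  step pc=2: beq  $5, $2, L0  cond=F  regs=(0,12,15,7,6,1,3,4)
  step pc=3: add  $1, $0, $5  regs=(0,1,15,7,6,1,3,4)
  step pc=4: add  $5, $7, $7  regs=(0,1,15,7,6,8,3,4)
  step pc=5: sub  $2, $7, $3  regs=(0,1,65533,7,6,8,3,4)
  step pc=6: ori   $1, $0, 3  regs=(0,3,65533,7,6,8,3,4)
  step pc=7: bne  $1, $3, L11  cond=T  regs=(0,3,65533,7,6,8,3,4)
  step pc=8: slt  $7, $6, $6  regs=(0,3,65533,7,6,8,3,0)
  step pc=11: or   $2, $2, $7  regs=(0,3,65533,7,6,8,3,0)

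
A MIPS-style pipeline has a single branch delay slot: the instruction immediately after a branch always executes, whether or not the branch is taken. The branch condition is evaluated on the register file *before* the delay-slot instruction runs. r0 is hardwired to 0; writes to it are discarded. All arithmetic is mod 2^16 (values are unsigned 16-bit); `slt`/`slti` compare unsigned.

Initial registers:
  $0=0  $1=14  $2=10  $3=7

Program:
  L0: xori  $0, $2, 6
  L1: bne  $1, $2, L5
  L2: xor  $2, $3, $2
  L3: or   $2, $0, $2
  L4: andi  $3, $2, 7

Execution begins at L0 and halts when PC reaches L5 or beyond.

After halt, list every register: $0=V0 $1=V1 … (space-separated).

[0] xori  $0, $2, 6  →  {$0:0, $1:14, $2:10, $3:7}
[1] bne  $1, $2, L5  →  {$0:0, $1:14, $2:10, $3:7}  ⟨branch taken⟩
[2] xor  $2, $3, $2  →  {$0:0, $1:14, $2:13, $3:7}

$0=0 $1=14 $2=13 $3=7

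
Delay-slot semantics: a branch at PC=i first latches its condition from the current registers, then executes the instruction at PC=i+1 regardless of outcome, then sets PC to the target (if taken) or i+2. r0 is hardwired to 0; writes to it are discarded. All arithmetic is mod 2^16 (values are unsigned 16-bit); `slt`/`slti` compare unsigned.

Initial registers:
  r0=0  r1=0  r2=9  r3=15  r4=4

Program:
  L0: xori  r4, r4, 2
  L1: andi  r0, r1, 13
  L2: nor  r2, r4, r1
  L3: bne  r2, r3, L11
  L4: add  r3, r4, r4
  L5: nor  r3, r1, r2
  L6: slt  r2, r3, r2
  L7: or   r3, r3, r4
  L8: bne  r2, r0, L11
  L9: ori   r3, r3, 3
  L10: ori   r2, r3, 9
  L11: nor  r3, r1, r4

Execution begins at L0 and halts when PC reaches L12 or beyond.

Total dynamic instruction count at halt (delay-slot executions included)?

6

[0] xori  r4, r4, 2  →  {r0:0, r1:0, r2:9, r3:15, r4:6}
[1] andi  r0, r1, 13  →  {r0:0, r1:0, r2:9, r3:15, r4:6}
[2] nor  r2, r4, r1  →  {r0:0, r1:0, r2:65529, r3:15, r4:6}
[3] bne  r2, r3, L11  →  {r0:0, r1:0, r2:65529, r3:15, r4:6}  ⟨branch taken⟩
[4] add  r3, r4, r4  →  {r0:0, r1:0, r2:65529, r3:12, r4:6}
[11] nor  r3, r1, r4  →  {r0:0, r1:0, r2:65529, r3:65529, r4:6}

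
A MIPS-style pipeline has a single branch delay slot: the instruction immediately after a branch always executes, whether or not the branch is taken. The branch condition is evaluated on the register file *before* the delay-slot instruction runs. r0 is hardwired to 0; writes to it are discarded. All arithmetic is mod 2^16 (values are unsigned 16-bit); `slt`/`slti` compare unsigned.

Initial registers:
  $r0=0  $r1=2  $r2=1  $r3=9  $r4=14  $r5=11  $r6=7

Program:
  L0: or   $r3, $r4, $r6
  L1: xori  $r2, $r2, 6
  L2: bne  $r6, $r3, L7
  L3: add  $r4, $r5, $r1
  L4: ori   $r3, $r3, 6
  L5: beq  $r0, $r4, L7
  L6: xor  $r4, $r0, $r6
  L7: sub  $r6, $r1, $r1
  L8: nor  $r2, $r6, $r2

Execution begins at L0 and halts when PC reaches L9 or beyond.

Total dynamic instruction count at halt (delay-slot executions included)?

[0] or   $r3, $r4, $r6  →  {$r0:0, $r1:2, $r2:1, $r3:15, $r4:14, $r5:11, $r6:7}
[1] xori  $r2, $r2, 6  →  {$r0:0, $r1:2, $r2:7, $r3:15, $r4:14, $r5:11, $r6:7}
[2] bne  $r6, $r3, L7  →  {$r0:0, $r1:2, $r2:7, $r3:15, $r4:14, $r5:11, $r6:7}  ⟨branch taken⟩
[3] add  $r4, $r5, $r1  →  {$r0:0, $r1:2, $r2:7, $r3:15, $r4:13, $r5:11, $r6:7}
[7] sub  $r6, $r1, $r1  →  {$r0:0, $r1:2, $r2:7, $r3:15, $r4:13, $r5:11, $r6:0}
[8] nor  $r2, $r6, $r2  →  {$r0:0, $r1:2, $r2:65528, $r3:15, $r4:13, $r5:11, $r6:0}

6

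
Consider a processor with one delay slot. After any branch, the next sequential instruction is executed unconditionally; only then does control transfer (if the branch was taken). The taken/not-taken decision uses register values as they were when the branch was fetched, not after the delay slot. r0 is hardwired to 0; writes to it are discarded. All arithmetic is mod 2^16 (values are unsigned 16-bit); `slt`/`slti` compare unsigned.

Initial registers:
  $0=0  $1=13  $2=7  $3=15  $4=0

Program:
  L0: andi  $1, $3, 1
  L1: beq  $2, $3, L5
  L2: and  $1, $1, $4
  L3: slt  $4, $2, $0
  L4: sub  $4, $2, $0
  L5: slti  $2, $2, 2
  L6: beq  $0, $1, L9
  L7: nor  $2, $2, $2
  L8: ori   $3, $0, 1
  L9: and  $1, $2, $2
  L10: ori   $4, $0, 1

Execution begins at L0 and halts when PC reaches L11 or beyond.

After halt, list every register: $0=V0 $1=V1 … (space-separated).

[0] andi  $1, $3, 1  →  {$0:0, $1:1, $2:7, $3:15, $4:0}
[1] beq  $2, $3, L5  →  {$0:0, $1:1, $2:7, $3:15, $4:0}  ⟨branch fallthrough⟩
[2] and  $1, $1, $4  →  {$0:0, $1:0, $2:7, $3:15, $4:0}
[3] slt  $4, $2, $0  →  {$0:0, $1:0, $2:7, $3:15, $4:0}
[4] sub  $4, $2, $0  →  {$0:0, $1:0, $2:7, $3:15, $4:7}
[5] slti  $2, $2, 2  →  {$0:0, $1:0, $2:0, $3:15, $4:7}
[6] beq  $0, $1, L9  →  {$0:0, $1:0, $2:0, $3:15, $4:7}  ⟨branch taken⟩
[7] nor  $2, $2, $2  →  {$0:0, $1:0, $2:65535, $3:15, $4:7}
[9] and  $1, $2, $2  →  {$0:0, $1:65535, $2:65535, $3:15, $4:7}
[10] ori   $4, $0, 1  →  {$0:0, $1:65535, $2:65535, $3:15, $4:1}

$0=0 $1=65535 $2=65535 $3=15 $4=1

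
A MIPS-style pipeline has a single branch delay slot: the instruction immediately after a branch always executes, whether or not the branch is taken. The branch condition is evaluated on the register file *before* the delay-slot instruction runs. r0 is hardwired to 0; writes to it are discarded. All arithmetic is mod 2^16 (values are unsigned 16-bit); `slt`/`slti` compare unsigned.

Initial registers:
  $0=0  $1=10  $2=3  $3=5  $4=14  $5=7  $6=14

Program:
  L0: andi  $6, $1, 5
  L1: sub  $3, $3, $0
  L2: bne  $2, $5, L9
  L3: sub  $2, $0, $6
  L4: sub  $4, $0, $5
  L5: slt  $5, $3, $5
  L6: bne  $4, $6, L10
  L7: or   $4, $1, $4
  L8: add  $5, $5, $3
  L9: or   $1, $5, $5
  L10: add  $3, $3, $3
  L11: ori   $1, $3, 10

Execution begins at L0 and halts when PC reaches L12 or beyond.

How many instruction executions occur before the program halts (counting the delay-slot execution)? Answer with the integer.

#0 andi  $6, $1, 5 ; 0/10/3/5/14/7/0
#1 sub  $3, $3, $0 ; 0/10/3/5/14/7/0
#2 bne  $2, $5, L9 ; 0/10/3/5/14/7/0 ; →target
#3 sub  $2, $0, $6 ; 0/10/0/5/14/7/0
#9 or   $1, $5, $5 ; 0/7/0/5/14/7/0
#10 add  $3, $3, $3 ; 0/7/0/10/14/7/0
#11 ori   $1, $3, 10 ; 0/10/0/10/14/7/0

7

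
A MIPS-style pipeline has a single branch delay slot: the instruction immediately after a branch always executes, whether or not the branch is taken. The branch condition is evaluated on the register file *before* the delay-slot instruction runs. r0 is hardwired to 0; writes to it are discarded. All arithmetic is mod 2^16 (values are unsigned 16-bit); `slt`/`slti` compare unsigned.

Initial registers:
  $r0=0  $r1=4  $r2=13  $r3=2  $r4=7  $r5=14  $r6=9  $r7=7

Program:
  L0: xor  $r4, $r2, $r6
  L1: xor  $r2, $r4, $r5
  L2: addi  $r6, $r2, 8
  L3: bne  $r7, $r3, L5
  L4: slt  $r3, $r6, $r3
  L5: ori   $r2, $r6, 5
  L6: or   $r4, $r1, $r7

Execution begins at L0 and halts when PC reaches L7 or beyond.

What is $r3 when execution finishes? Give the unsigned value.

[0] xor  $r4, $r2, $r6  →  {$r0:0, $r1:4, $r2:13, $r3:2, $r4:4, $r5:14, $r6:9, $r7:7}
[1] xor  $r2, $r4, $r5  →  {$r0:0, $r1:4, $r2:10, $r3:2, $r4:4, $r5:14, $r6:9, $r7:7}
[2] addi  $r6, $r2, 8  →  {$r0:0, $r1:4, $r2:10, $r3:2, $r4:4, $r5:14, $r6:18, $r7:7}
[3] bne  $r7, $r3, L5  →  {$r0:0, $r1:4, $r2:10, $r3:2, $r4:4, $r5:14, $r6:18, $r7:7}  ⟨branch taken⟩
[4] slt  $r3, $r6, $r3  →  {$r0:0, $r1:4, $r2:10, $r3:0, $r4:4, $r5:14, $r6:18, $r7:7}
[5] ori   $r2, $r6, 5  →  {$r0:0, $r1:4, $r2:23, $r3:0, $r4:4, $r5:14, $r6:18, $r7:7}
[6] or   $r4, $r1, $r7  →  {$r0:0, $r1:4, $r2:23, $r3:0, $r4:7, $r5:14, $r6:18, $r7:7}

0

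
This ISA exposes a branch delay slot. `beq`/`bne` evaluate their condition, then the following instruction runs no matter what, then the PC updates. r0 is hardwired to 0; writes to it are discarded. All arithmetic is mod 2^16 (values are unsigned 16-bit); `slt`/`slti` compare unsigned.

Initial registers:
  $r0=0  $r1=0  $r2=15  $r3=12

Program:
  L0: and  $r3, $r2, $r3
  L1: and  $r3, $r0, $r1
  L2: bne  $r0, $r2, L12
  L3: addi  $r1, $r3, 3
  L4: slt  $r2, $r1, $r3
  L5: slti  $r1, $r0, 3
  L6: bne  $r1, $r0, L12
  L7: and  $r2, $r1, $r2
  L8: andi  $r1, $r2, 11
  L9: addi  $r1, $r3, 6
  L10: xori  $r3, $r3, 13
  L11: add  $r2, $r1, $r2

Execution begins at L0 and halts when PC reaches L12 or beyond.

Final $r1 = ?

#0 and  $r3, $r2, $r3 ; 0/0/15/12
#1 and  $r3, $r0, $r1 ; 0/0/15/0
#2 bne  $r0, $r2, L12 ; 0/0/15/0 ; →target
#3 addi  $r1, $r3, 3 ; 0/3/15/0

3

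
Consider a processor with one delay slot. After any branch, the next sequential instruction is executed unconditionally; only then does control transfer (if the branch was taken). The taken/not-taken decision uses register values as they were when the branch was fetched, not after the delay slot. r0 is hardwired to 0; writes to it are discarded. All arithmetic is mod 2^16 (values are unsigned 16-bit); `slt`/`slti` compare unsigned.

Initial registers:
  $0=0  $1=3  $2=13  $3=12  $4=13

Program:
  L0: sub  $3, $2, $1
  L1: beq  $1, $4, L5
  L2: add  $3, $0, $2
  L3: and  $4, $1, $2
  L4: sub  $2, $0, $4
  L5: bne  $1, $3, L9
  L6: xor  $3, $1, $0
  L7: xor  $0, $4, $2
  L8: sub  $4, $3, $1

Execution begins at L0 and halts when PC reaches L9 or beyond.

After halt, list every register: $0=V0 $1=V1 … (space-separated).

$0=0 $1=3 $2=65535 $3=3 $4=1

  step pc=0: sub  $3, $2, $1  regs=(0,3,13,10,13)
  step pc=1: beq  $1, $4, L5  cond=F  regs=(0,3,13,10,13)
  step pc=2: add  $3, $0, $2  regs=(0,3,13,13,13)
  step pc=3: and  $4, $1, $2  regs=(0,3,13,13,1)
  step pc=4: sub  $2, $0, $4  regs=(0,3,65535,13,1)
  step pc=5: bne  $1, $3, L9  cond=T  regs=(0,3,65535,13,1)
  step pc=6: xor  $3, $1, $0  regs=(0,3,65535,3,1)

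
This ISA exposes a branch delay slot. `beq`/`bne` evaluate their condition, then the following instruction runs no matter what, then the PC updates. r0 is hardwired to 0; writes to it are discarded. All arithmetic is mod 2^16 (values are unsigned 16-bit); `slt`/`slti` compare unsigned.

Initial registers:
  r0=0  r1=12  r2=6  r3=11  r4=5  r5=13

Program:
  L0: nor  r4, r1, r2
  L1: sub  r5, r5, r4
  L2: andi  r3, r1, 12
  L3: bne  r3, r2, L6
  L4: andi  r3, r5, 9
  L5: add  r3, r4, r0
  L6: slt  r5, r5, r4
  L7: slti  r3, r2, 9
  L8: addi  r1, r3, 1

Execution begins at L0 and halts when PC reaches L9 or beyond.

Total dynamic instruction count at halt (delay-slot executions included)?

PC=0  nor  r4, r1, r2        | r0=0 r1=12 r2=6 r3=11 r4=65521 r5=13
PC=1  sub  r5, r5, r4        | r0=0 r1=12 r2=6 r3=11 r4=65521 r5=28
PC=2  andi  r3, r1, 12       | r0=0 r1=12 r2=6 r3=12 r4=65521 r5=28
PC=3  bne  r3, r2, L6        | r0=0 r1=12 r2=6 r3=12 r4=65521 r5=28  [TAKEN]
PC=4  andi  r3, r5, 9        | r0=0 r1=12 r2=6 r3=8 r4=65521 r5=28
PC=6  slt  r5, r5, r4        | r0=0 r1=12 r2=6 r3=8 r4=65521 r5=1
PC=7  slti  r3, r2, 9        | r0=0 r1=12 r2=6 r3=1 r4=65521 r5=1
PC=8  addi  r1, r3, 1        | r0=0 r1=2 r2=6 r3=1 r4=65521 r5=1

8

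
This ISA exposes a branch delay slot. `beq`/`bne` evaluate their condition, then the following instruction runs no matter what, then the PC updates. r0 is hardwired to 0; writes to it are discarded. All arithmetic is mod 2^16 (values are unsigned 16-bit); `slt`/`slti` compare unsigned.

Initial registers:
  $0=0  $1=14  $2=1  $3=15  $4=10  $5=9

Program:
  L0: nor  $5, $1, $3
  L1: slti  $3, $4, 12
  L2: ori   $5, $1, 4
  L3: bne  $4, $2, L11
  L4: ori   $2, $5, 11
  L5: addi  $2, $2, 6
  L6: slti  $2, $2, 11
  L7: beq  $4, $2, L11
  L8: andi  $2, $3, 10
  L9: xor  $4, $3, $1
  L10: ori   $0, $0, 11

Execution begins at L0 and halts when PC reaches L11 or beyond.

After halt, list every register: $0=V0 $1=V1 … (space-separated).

$0=0 $1=14 $2=15 $3=1 $4=10 $5=14

PC=0  nor  $5, $1, $3        | $0=0 $1=14 $2=1 $3=15 $4=10 $5=65520
PC=1  slti  $3, $4, 12       | $0=0 $1=14 $2=1 $3=1 $4=10 $5=65520
PC=2  ori   $5, $1, 4        | $0=0 $1=14 $2=1 $3=1 $4=10 $5=14
PC=3  bne  $4, $2, L11       | $0=0 $1=14 $2=1 $3=1 $4=10 $5=14  [TAKEN]
PC=4  ori   $2, $5, 11       | $0=0 $1=14 $2=15 $3=1 $4=10 $5=14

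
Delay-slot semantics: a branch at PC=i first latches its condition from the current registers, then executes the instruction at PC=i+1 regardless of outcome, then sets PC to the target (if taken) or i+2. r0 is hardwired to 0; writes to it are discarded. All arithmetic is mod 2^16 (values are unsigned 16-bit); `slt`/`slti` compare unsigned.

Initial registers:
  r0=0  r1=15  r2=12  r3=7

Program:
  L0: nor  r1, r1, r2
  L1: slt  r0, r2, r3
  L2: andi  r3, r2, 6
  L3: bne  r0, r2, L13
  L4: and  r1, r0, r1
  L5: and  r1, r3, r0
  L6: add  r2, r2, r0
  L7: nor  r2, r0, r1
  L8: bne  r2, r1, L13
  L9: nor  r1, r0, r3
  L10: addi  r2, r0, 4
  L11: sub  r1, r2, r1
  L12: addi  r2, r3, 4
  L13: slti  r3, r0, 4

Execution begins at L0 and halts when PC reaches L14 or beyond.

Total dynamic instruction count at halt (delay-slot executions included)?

6

  step pc=0: nor  r1, r1, r2  regs=(0,65520,12,7)
  step pc=1: slt  r0, r2, r3  regs=(0,65520,12,7)
  step pc=2: andi  r3, r2, 6  regs=(0,65520,12,4)
  step pc=3: bne  r0, r2, L13  cond=T  regs=(0,65520,12,4)
  step pc=4: and  r1, r0, r1  regs=(0,0,12,4)
  step pc=13: slti  r3, r0, 4  regs=(0,0,12,1)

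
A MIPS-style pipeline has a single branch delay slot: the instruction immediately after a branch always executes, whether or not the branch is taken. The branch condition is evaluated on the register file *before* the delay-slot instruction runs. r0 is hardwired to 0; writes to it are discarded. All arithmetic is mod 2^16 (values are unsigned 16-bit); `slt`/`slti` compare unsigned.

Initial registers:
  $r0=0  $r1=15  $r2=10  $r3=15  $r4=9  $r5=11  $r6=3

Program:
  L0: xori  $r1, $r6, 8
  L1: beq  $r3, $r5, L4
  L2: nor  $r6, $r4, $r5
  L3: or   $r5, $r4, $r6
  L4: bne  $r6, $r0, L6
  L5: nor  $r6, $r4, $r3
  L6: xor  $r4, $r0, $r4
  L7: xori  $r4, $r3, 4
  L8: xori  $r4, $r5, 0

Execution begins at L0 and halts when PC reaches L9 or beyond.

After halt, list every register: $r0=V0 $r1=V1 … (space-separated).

$r0=0 $r1=11 $r2=10 $r3=15 $r4=65533 $r5=65533 $r6=65520

PC=0  xori  $r1, $r6, 8      | $r0=0 $r1=11 $r2=10 $r3=15 $r4=9 $r5=11 $r6=3
PC=1  beq  $r3, $r5, L4      | $r0=0 $r1=11 $r2=10 $r3=15 $r4=9 $r5=11 $r6=3  [not taken]
PC=2  nor  $r6, $r4, $r5     | $r0=0 $r1=11 $r2=10 $r3=15 $r4=9 $r5=11 $r6=65524
PC=3  or   $r5, $r4, $r6     | $r0=0 $r1=11 $r2=10 $r3=15 $r4=9 $r5=65533 $r6=65524
PC=4  bne  $r6, $r0, L6      | $r0=0 $r1=11 $r2=10 $r3=15 $r4=9 $r5=65533 $r6=65524  [TAKEN]
PC=5  nor  $r6, $r4, $r3     | $r0=0 $r1=11 $r2=10 $r3=15 $r4=9 $r5=65533 $r6=65520
PC=6  xor  $r4, $r0, $r4     | $r0=0 $r1=11 $r2=10 $r3=15 $r4=9 $r5=65533 $r6=65520
PC=7  xori  $r4, $r3, 4      | $r0=0 $r1=11 $r2=10 $r3=15 $r4=11 $r5=65533 $r6=65520
PC=8  xori  $r4, $r5, 0      | $r0=0 $r1=11 $r2=10 $r3=15 $r4=65533 $r5=65533 $r6=65520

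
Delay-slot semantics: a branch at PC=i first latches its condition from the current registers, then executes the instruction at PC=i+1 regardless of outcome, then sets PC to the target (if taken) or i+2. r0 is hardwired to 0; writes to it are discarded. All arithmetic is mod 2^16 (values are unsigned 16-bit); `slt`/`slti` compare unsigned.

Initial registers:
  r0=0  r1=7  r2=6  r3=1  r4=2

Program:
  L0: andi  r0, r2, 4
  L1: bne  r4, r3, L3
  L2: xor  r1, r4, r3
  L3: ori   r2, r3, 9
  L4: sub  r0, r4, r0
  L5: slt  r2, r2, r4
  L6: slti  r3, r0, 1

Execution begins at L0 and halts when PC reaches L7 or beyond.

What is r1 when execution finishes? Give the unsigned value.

  step pc=0: andi  r0, r2, 4  regs=(0,7,6,1,2)
  step pc=1: bne  r4, r3, L3  cond=T  regs=(0,7,6,1,2)
  step pc=2: xor  r1, r4, r3  regs=(0,3,6,1,2)
  step pc=3: ori   r2, r3, 9  regs=(0,3,9,1,2)
  step pc=4: sub  r0, r4, r0  regs=(0,3,9,1,2)
  step pc=5: slt  r2, r2, r4  regs=(0,3,0,1,2)
  step pc=6: slti  r3, r0, 1  regs=(0,3,0,1,2)

3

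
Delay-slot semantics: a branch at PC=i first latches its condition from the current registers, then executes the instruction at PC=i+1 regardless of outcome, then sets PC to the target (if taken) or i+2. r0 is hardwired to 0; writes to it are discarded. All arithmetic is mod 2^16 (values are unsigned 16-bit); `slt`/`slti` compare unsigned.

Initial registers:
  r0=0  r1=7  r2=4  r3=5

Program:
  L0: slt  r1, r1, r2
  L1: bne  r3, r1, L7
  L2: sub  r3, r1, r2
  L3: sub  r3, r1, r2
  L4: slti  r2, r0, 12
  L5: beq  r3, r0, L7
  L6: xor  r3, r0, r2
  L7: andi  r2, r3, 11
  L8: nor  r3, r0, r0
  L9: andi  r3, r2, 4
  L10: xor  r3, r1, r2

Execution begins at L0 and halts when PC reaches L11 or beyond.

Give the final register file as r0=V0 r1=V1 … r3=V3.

[0] slt  r1, r1, r2  →  {r0:0, r1:0, r2:4, r3:5}
[1] bne  r3, r1, L7  →  {r0:0, r1:0, r2:4, r3:5}  ⟨branch taken⟩
[2] sub  r3, r1, r2  →  {r0:0, r1:0, r2:4, r3:65532}
[7] andi  r2, r3, 11  →  {r0:0, r1:0, r2:8, r3:65532}
[8] nor  r3, r0, r0  →  {r0:0, r1:0, r2:8, r3:65535}
[9] andi  r3, r2, 4  →  {r0:0, r1:0, r2:8, r3:0}
[10] xor  r3, r1, r2  →  {r0:0, r1:0, r2:8, r3:8}

r0=0 r1=0 r2=8 r3=8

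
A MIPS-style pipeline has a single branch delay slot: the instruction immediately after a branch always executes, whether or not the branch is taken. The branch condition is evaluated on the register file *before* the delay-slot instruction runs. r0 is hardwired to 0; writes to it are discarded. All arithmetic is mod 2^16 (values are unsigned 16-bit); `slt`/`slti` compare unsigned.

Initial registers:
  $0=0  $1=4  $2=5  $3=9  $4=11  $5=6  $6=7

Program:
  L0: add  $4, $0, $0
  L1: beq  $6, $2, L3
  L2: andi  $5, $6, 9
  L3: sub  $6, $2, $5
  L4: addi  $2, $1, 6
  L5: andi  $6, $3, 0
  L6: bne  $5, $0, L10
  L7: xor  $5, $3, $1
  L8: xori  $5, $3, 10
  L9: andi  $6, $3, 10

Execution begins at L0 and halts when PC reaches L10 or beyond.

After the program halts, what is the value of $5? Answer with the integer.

  step pc=0: add  $4, $0, $0  regs=(0,4,5,9,0,6,7)
  step pc=1: beq  $6, $2, L3  cond=F  regs=(0,4,5,9,0,6,7)
  step pc=2: andi  $5, $6, 9  regs=(0,4,5,9,0,1,7)
  step pc=3: sub  $6, $2, $5  regs=(0,4,5,9,0,1,4)
  step pc=4: addi  $2, $1, 6  regs=(0,4,10,9,0,1,4)
  step pc=5: andi  $6, $3, 0  regs=(0,4,10,9,0,1,0)
  step pc=6: bne  $5, $0, L10  cond=T  regs=(0,4,10,9,0,1,0)
  step pc=7: xor  $5, $3, $1  regs=(0,4,10,9,0,13,0)

13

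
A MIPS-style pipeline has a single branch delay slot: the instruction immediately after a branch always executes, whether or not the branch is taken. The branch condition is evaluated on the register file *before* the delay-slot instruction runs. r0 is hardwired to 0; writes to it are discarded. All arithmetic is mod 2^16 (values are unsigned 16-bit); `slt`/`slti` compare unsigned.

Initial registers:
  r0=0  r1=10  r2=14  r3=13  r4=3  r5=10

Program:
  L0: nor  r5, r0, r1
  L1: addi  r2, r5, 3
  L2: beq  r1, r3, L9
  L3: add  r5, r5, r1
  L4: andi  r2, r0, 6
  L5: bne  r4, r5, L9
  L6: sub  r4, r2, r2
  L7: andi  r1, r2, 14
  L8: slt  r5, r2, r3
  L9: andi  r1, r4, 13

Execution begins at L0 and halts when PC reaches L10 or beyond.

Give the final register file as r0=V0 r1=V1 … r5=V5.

PC=0  nor  r5, r0, r1        | r0=0 r1=10 r2=14 r3=13 r4=3 r5=65525
PC=1  addi  r2, r5, 3        | r0=0 r1=10 r2=65528 r3=13 r4=3 r5=65525
PC=2  beq  r1, r3, L9        | r0=0 r1=10 r2=65528 r3=13 r4=3 r5=65525  [not taken]
PC=3  add  r5, r5, r1        | r0=0 r1=10 r2=65528 r3=13 r4=3 r5=65535
PC=4  andi  r2, r0, 6        | r0=0 r1=10 r2=0 r3=13 r4=3 r5=65535
PC=5  bne  r4, r5, L9        | r0=0 r1=10 r2=0 r3=13 r4=3 r5=65535  [TAKEN]
PC=6  sub  r4, r2, r2        | r0=0 r1=10 r2=0 r3=13 r4=0 r5=65535
PC=9  andi  r1, r4, 13       | r0=0 r1=0 r2=0 r3=13 r4=0 r5=65535

r0=0 r1=0 r2=0 r3=13 r4=0 r5=65535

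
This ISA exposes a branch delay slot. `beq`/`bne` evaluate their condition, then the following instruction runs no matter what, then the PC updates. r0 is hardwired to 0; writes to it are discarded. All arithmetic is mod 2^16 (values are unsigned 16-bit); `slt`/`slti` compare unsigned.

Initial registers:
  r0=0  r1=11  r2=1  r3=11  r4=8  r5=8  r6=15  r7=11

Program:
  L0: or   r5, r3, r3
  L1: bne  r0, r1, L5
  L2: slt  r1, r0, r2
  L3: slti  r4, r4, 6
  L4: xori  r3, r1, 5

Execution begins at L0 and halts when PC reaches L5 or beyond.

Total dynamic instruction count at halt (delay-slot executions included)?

PC=0  or   r5, r3, r3        | r0=0 r1=11 r2=1 r3=11 r4=8 r5=11 r6=15 r7=11
PC=1  bne  r0, r1, L5        | r0=0 r1=11 r2=1 r3=11 r4=8 r5=11 r6=15 r7=11  [TAKEN]
PC=2  slt  r1, r0, r2        | r0=0 r1=1 r2=1 r3=11 r4=8 r5=11 r6=15 r7=11

3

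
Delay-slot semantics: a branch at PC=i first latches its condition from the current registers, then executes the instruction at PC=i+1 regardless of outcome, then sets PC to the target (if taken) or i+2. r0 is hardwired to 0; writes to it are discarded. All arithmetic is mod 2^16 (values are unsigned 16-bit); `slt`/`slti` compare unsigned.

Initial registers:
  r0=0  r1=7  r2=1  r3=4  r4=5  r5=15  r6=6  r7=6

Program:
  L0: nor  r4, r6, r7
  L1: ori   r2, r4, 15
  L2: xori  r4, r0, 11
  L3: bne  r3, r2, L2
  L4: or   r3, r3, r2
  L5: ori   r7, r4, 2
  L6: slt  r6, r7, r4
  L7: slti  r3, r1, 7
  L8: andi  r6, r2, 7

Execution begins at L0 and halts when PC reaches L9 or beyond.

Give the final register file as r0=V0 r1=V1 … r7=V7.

r0=0 r1=7 r2=65535 r3=0 r4=11 r5=15 r6=7 r7=11

#0 nor  r4, r6, r7 ; 0/7/1/4/65529/15/6/6
#1 ori   r2, r4, 15 ; 0/7/65535/4/65529/15/6/6
#2 xori  r4, r0, 11 ; 0/7/65535/4/11/15/6/6
#3 bne  r3, r2, L2 ; 0/7/65535/4/11/15/6/6 ; →target
#4 or   r3, r3, r2 ; 0/7/65535/65535/11/15/6/6
#2 xori  r4, r0, 11 ; 0/7/65535/65535/11/15/6/6
#3 bne  r3, r2, L2 ; 0/7/65535/65535/11/15/6/6 ; →fallthru
#4 or   r3, r3, r2 ; 0/7/65535/65535/11/15/6/6
#5 ori   r7, r4, 2 ; 0/7/65535/65535/11/15/6/11
#6 slt  r6, r7, r4 ; 0/7/65535/65535/11/15/0/11
#7 slti  r3, r1, 7 ; 0/7/65535/0/11/15/0/11
#8 andi  r6, r2, 7 ; 0/7/65535/0/11/15/7/11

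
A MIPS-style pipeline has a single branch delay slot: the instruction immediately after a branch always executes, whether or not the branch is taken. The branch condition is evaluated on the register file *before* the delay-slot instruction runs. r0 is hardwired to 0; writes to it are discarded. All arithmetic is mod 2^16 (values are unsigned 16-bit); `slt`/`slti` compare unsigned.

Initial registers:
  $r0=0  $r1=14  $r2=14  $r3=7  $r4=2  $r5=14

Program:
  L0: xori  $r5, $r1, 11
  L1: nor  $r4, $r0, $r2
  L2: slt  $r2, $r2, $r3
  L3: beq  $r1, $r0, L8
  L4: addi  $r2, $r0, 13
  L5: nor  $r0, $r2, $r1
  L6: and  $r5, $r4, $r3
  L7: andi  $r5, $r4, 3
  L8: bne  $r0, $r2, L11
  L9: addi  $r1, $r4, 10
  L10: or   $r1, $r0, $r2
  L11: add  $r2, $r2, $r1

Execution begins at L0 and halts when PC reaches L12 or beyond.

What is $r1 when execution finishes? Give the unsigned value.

[0] xori  $r5, $r1, 11  →  {$r0:0, $r1:14, $r2:14, $r3:7, $r4:2, $r5:5}
[1] nor  $r4, $r0, $r2  →  {$r0:0, $r1:14, $r2:14, $r3:7, $r4:65521, $r5:5}
[2] slt  $r2, $r2, $r3  →  {$r0:0, $r1:14, $r2:0, $r3:7, $r4:65521, $r5:5}
[3] beq  $r1, $r0, L8  →  {$r0:0, $r1:14, $r2:0, $r3:7, $r4:65521, $r5:5}  ⟨branch fallthrough⟩
[4] addi  $r2, $r0, 13  →  {$r0:0, $r1:14, $r2:13, $r3:7, $r4:65521, $r5:5}
[5] nor  $r0, $r2, $r1  →  {$r0:0, $r1:14, $r2:13, $r3:7, $r4:65521, $r5:5}
[6] and  $r5, $r4, $r3  →  {$r0:0, $r1:14, $r2:13, $r3:7, $r4:65521, $r5:1}
[7] andi  $r5, $r4, 3  →  {$r0:0, $r1:14, $r2:13, $r3:7, $r4:65521, $r5:1}
[8] bne  $r0, $r2, L11  →  {$r0:0, $r1:14, $r2:13, $r3:7, $r4:65521, $r5:1}  ⟨branch taken⟩
[9] addi  $r1, $r4, 10  →  {$r0:0, $r1:65531, $r2:13, $r3:7, $r4:65521, $r5:1}
[11] add  $r2, $r2, $r1  →  {$r0:0, $r1:65531, $r2:8, $r3:7, $r4:65521, $r5:1}

65531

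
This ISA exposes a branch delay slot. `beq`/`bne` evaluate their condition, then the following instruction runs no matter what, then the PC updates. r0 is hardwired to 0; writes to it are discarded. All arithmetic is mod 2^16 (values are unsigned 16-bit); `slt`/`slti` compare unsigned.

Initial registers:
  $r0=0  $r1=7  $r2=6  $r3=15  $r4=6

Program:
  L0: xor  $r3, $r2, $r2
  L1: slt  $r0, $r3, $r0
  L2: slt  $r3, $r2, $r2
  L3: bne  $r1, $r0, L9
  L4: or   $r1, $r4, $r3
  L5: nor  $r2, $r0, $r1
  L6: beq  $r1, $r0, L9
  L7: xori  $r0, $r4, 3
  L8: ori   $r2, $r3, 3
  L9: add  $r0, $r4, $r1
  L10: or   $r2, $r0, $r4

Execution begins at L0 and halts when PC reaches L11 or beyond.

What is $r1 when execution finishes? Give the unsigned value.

6

PC=0  xor  $r3, $r2, $r2     | $r0=0 $r1=7 $r2=6 $r3=0 $r4=6
PC=1  slt  $r0, $r3, $r0     | $r0=0 $r1=7 $r2=6 $r3=0 $r4=6
PC=2  slt  $r3, $r2, $r2     | $r0=0 $r1=7 $r2=6 $r3=0 $r4=6
PC=3  bne  $r1, $r0, L9      | $r0=0 $r1=7 $r2=6 $r3=0 $r4=6  [TAKEN]
PC=4  or   $r1, $r4, $r3     | $r0=0 $r1=6 $r2=6 $r3=0 $r4=6
PC=9  add  $r0, $r4, $r1     | $r0=0 $r1=6 $r2=6 $r3=0 $r4=6
PC=10 or   $r2, $r0, $r4     | $r0=0 $r1=6 $r2=6 $r3=0 $r4=6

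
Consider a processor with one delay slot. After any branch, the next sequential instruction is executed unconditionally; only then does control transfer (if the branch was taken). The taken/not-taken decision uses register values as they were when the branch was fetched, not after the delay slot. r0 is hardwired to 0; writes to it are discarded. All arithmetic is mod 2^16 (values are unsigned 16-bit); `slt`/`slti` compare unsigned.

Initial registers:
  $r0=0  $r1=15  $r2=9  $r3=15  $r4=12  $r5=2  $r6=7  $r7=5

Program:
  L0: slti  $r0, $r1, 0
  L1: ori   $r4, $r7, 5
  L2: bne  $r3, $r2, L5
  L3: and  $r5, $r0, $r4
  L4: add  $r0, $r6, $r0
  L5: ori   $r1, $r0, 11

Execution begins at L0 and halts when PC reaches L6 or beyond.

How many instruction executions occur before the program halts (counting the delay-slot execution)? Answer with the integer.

5

[0] slti  $r0, $r1, 0  →  {$r0:0, $r1:15, $r2:9, $r3:15, $r4:12, $r5:2, $r6:7, $r7:5}
[1] ori   $r4, $r7, 5  →  {$r0:0, $r1:15, $r2:9, $r3:15, $r4:5, $r5:2, $r6:7, $r7:5}
[2] bne  $r3, $r2, L5  →  {$r0:0, $r1:15, $r2:9, $r3:15, $r4:5, $r5:2, $r6:7, $r7:5}  ⟨branch taken⟩
[3] and  $r5, $r0, $r4  →  {$r0:0, $r1:15, $r2:9, $r3:15, $r4:5, $r5:0, $r6:7, $r7:5}
[5] ori   $r1, $r0, 11  →  {$r0:0, $r1:11, $r2:9, $r3:15, $r4:5, $r5:0, $r6:7, $r7:5}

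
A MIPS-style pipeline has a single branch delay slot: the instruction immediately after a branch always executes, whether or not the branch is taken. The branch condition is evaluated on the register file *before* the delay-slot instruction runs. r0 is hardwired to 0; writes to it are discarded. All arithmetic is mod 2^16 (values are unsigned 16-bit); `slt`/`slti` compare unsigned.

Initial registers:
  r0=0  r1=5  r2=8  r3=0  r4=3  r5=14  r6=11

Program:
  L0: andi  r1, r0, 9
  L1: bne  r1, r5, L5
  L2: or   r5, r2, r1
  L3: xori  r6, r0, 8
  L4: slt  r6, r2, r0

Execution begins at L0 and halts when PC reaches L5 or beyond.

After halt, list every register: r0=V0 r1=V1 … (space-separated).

r0=0 r1=0 r2=8 r3=0 r4=3 r5=8 r6=11

  step pc=0: andi  r1, r0, 9  regs=(0,0,8,0,3,14,11)
  step pc=1: bne  r1, r5, L5  cond=T  regs=(0,0,8,0,3,14,11)
  step pc=2: or   r5, r2, r1  regs=(0,0,8,0,3,8,11)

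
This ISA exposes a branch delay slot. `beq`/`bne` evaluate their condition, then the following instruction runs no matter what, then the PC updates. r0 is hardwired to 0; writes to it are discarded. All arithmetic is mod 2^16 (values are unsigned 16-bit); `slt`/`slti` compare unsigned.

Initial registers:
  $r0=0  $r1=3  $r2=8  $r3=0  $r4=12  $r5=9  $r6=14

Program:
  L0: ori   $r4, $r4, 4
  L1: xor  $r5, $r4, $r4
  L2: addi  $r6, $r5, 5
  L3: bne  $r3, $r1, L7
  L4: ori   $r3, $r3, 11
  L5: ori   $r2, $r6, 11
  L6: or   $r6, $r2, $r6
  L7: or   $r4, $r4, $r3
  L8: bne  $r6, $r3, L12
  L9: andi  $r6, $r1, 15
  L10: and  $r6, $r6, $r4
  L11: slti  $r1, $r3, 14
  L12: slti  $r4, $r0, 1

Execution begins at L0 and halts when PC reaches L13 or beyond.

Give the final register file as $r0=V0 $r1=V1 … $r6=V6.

  step pc=0: ori   $r4, $r4, 4  regs=(0,3,8,0,12,9,14)
  step pc=1: xor  $r5, $r4, $r4  regs=(0,3,8,0,12,0,14)
  step pc=2: addi  $r6, $r5, 5  regs=(0,3,8,0,12,0,5)
  step pc=3: bne  $r3, $r1, L7  cond=T  regs=(0,3,8,0,12,0,5)
  step pc=4: ori   $r3, $r3, 11  regs=(0,3,8,11,12,0,5)
  step pc=7: or   $r4, $r4, $r3  regs=(0,3,8,11,15,0,5)
  step pc=8: bne  $r6, $r3, L12  cond=T  regs=(0,3,8,11,15,0,5)
  step pc=9: andi  $r6, $r1, 15  regs=(0,3,8,11,15,0,3)
  step pc=12: slti  $r4, $r0, 1  regs=(0,3,8,11,1,0,3)

$r0=0 $r1=3 $r2=8 $r3=11 $r4=1 $r5=0 $r6=3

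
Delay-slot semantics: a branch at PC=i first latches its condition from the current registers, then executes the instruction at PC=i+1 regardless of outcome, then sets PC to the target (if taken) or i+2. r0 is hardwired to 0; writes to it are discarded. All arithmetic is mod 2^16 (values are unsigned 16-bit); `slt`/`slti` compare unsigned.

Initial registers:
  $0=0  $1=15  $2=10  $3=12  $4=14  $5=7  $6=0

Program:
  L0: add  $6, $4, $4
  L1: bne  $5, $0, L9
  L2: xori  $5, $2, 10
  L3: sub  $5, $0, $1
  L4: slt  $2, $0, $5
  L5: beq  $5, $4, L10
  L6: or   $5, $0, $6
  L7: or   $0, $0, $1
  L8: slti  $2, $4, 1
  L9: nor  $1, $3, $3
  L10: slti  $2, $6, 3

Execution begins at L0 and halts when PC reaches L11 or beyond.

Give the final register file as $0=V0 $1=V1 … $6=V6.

$0=0 $1=65523 $2=0 $3=12 $4=14 $5=0 $6=28

#0 add  $6, $4, $4 ; 0/15/10/12/14/7/28
#1 bne  $5, $0, L9 ; 0/15/10/12/14/7/28 ; →target
#2 xori  $5, $2, 10 ; 0/15/10/12/14/0/28
#9 nor  $1, $3, $3 ; 0/65523/10/12/14/0/28
#10 slti  $2, $6, 3 ; 0/65523/0/12/14/0/28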